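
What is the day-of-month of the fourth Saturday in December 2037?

26

December 1, 2037 is a Tuesday, so the first Saturday is the 5th.
The fourth Saturday is 5 + 21 = 26.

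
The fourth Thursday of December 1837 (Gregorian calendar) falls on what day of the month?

December 1, 1837 is a Friday, so the first Thursday is the 7th.
The fourth Thursday is 7 + 21 = 28.

28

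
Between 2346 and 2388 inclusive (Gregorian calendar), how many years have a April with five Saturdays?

12

April has 30 days; it has five Saturdays when Saturday falls among the first (month-length − 28) days — i.e. when April 1 is one of Saturday/Friday.
April 1 by year: 2346:Mon 2347:Tue 2348:Thu 2349:Fri✓ 2350:Sat✓ 2351:Sun 2352:Tue 2353:Wed 2354:Thu 2355:Fri✓ 2356:Sun 2357:Mon 2358:Tue 2359:Wed 2360:Fri✓ …(13 more)… 2374:Mon 2375:Tue 2376:Thu 2377:Fri✓ 2378:Sat✓ 2379:Sun 2380:Tue 2381:Wed 2382:Thu 2383:Fri✓ 2384:Sun 2385:Mon 2386:Tue 2387:Wed 2388:Fri✓
Years with five Saturdays: 2349, 2350, 2355, 2360, 2361, 2366, 2367, 2372, 2377, 2378, 2383, 2388 → 12.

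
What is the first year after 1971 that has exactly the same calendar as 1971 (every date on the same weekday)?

1982

Two years share a calendar iff Jan 1 falls on the same weekday and both are leap or both are common. 1971: Jan 1 is Friday, common year.
1972: Jan 1 Saturday, leap
1973: Jan 1 Monday, common
1974: Jan 1 Tuesday, common
1975: Jan 1 Wednesday, common
1976: Jan 1 Thursday, leap
1977: Jan 1 Saturday, common
1978: Jan 1 Sunday, common
1979: Jan 1 Monday, common
1980: Jan 1 Tuesday, leap
1981: Jan 1 Thursday, common
1982: Jan 1 Friday, common
1982 matches on both conditions.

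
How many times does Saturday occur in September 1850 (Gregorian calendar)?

September 1850 has 30 days and begins on Sunday.
The first Saturday is September 7.
Saturdays fall on 7, 14, 21, 28 — that's 4.

4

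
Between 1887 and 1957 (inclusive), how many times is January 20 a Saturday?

10

Track January 20's weekday year by year (advancing +1, or +2 across a Feb 29):
  1887: Thu  1888: Fri (+1)  1889: Sun (+2)  1890: Mon (+1)  1891: Tue (+1)
  1892: Wed (+1)  1893: Fri (+2)  1894: Sat (+1) ✓  1895: Sun (+1)  1896: Mon (+1)
  1897: Wed (+2)  1898: Thu (+1)  1899: Fri (+1)  1900: Sat (+1) ✓  … (43 more years) …
  1944: Thu (+1)  1945: Sat (+2) ✓  1946: Sun (+1)  1947: Mon (+1)  1948: Tue (+1)
  1949: Thu (+2)  1950: Fri (+1)  1951: Sat (+1) ✓  1952: Sun (+1)  1953: Tue (+2)
  1954: Wed (+1)  1955: Thu (+1)  1956: Fri (+1)  1957: Sun (+2)
Saturday years: 1894, 1900, 1906, 1912, 1917, 1923, 1934, 1940, 1945, 1951 — 10 in total.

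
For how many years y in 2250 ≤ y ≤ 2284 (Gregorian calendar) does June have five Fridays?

June has 30 days; it has five Fridays when Friday falls among the first (month-length − 28) days — i.e. when June 1 is one of Friday/Thursday.
June 1 by year: 2250:Sat 2251:Sun 2252:Tue 2253:Wed 2254:Thu✓ 2255:Fri✓ 2256:Sun 2257:Mon 2258:Tue 2259:Wed 2260:Fri✓ 2261:Sat 2262:Sun 2263:Mon 2264:Wed …(5 more)… 2270:Wed 2271:Thu✓ 2272:Sat 2273:Sun 2274:Mon 2275:Tue 2276:Thu✓ 2277:Fri✓ 2278:Sat 2279:Sun 2280:Tue 2281:Wed 2282:Thu✓ 2283:Fri✓ 2284:Sun
Years with five Fridays: 2254, 2255, 2260, 2265, 2266, 2271, 2276, 2277, 2282, 2283 → 10.

10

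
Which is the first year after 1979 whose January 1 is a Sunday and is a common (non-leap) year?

Jan 1 advances by 2 weekdays after a leap year and by 1 after a common year.
1979: Jan 1 is Monday.
1980: Tuesday (leap)
1981: Thursday
1982: Friday
1983: Saturday
1984: Sunday (leap)
1985: Tuesday
1986: Wednesday
1987: Thursday
1988: Friday (leap)
1989: Sunday
1989 begins on a Sunday and is a common year.

1989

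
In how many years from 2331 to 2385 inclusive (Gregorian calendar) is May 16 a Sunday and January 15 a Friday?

6

Check each year's weekday for May 16 and January 15:
  2331: Sat/Thu  2332: Mon/Fri  2333: Tue/Sun  2334: Wed/Mon  2335: Thu/Tue  2336: Sat/Wed  2337: Sun/Fri ✓  2338: Mon/Sat  2339: Tue/Sun  2340: Thu/Mon  2341: Fri/Wed  2342: Sat/Thu  2343: Sun/Fri ✓  2344: Tue/Sat  …(27 more)…  2372: Tue/Sat  2373: Wed/Mon  2374: Thu/Tue  2375: Fri/Wed  2376: Sun/Thu  2377: Mon/Sat  2378: Tue/Sun  2379: Wed/Mon  2380: Fri/Tue  2381: Sat/Thu  2382: Sun/Fri ✓  2383: Mon/Sat  2384: Wed/Sun  2385: Thu/Tue
Both conditions hold in: 2337, 2343, 2354, 2365, 2371, 2382 — 6.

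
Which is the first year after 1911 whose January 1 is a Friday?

Jan 1 advances by 2 weekdays after a leap year and by 1 after a common year.
1911: Jan 1 is Sunday.
1912: Monday (leap)
1913: Wednesday
1914: Thursday
1915: Friday
1915 begins on a Friday

1915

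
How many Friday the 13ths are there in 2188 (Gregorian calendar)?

1

Check the 13th of each month of 2188: Jan 13: Sun, Feb 13: Wed, Mar 13: Thu, Apr 13: Sun, May 13: Tue, Jun 13: Fri, Jul 13: Sun, Aug 13: Wed, Sep 13: Sat, Oct 13: Mon, Nov 13: Thu, Dec 13: Sat.
Friday occurs in June — 1 month.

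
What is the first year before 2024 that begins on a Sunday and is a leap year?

Jan 1 advances by 2 weekdays after a leap year and by 1 after a common year.
2024: Jan 1 is Monday (leap).
2023: Sunday
2022: Saturday
2021: Friday
2020: Wednesday (leap)
2019: Tuesday
2018: Monday
2017: Sunday
2016: Friday (leap)
2015: Thursday
2014: Wednesday
2013: Tuesday
2012: Sunday (leap)
2012 begins on a Sunday and is a leap year.

2012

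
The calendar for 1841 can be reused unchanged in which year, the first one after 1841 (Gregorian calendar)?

1847

Two years share a calendar iff Jan 1 falls on the same weekday and both are leap or both are common. 1841: Jan 1 is Friday, common year.
1842: Jan 1 Saturday, common
1843: Jan 1 Sunday, common
1844: Jan 1 Monday, leap
1845: Jan 1 Wednesday, common
1846: Jan 1 Thursday, common
1847: Jan 1 Friday, common
1847 matches on both conditions.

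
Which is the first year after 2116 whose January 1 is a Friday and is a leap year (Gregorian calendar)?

Jan 1 advances by 2 weekdays after a leap year and by 1 after a common year.
2116: Jan 1 is Wednesday (leap).
2117: Friday
2118: Saturday
2119: Sunday
2120: Monday (leap)
2121: Wednesday
2122: Thursday
2123: Friday
2124: Saturday (leap)
2125: Monday
2126: Tuesday
2127: Wednesday
2128: Thursday (leap)
2129: Saturday
2130: Sunday
2131: Monday
2132: Tuesday (leap)
2133: Thursday
2134: Friday
2135: Saturday
2136: Sunday (leap)
2137: Tuesday
2138: Wednesday
2139: Thursday
2140: Friday (leap)
2140 begins on a Friday and is a leap year.

2140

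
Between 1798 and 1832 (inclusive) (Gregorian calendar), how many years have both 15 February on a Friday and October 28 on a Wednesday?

0

Check each year's weekday for 15 February and October 28:
  1798: Thu/Sun  1799: Fri/Mon  1800: Sat/Tue  1801: Sun/Wed  1802: Mon/Thu  1803: Tue/Fri  1804: Wed/Sun  1805: Fri/Mon  1806: Sat/Tue  1807: Sun/Wed  1808: Mon/Fri  1809: Wed/Sat  1810: Thu/Sun  1811: Fri/Mon  …(7 more)…  1819: Mon/Thu  1820: Tue/Sat  1821: Thu/Sun  1822: Fri/Mon  1823: Sat/Tue  1824: Sun/Thu  1825: Tue/Fri  1826: Wed/Sat  1827: Thu/Sun  1828: Fri/Tue  1829: Sun/Wed  1830: Mon/Thu  1831: Tue/Fri  1832: Wed/Sun
Both conditions hold in: no year — 0.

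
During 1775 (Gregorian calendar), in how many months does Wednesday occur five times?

A month of length L has five Wednesdays iff its first Wednesday is on day ≤ L−28 (so day 1–3 in a 31-day month, 1–2 in a 30-day month, day 1 in a leap February).
Checking each month of 1775: Jan starts Sun (31d); Feb starts Wed (28d); Mar starts Wed (31d) ✓; Apr starts Sat (30d); May starts Mon (31d) ✓; Jun starts Thu (30d); Jul starts Sat (31d); Aug starts Tue (31d) ✓; Sep starts Fri (30d); Oct starts Sun (31d); Nov starts Wed (30d) ✓; Dec starts Fri (31d).
Five-Wednesday months: March, May, August, November → 4.

4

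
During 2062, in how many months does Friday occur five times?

4

A month of length L has five Fridays iff its first Friday is on day ≤ L−28 (so day 1–3 in a 31-day month, 1–2 in a 30-day month, day 1 in a leap February).
Checking each month of 2062: Jan starts Sun (31d); Feb starts Wed (28d); Mar starts Wed (31d) ✓; Apr starts Sat (30d); May starts Mon (31d); Jun starts Thu (30d) ✓; Jul starts Sat (31d); Aug starts Tue (31d); Sep starts Fri (30d) ✓; Oct starts Sun (31d); Nov starts Wed (30d); Dec starts Fri (31d) ✓.
Five-Friday months: March, June, September, December → 4.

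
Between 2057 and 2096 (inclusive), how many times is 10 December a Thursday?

Track 10 December's weekday year by year (advancing +1, or +2 across a Feb 29):
  2057: Mon  2058: Tue (+1)  2059: Wed (+1)  2060: Fri (+2)  2061: Sat (+1)
  2062: Sun (+1)  2063: Mon (+1)  2064: Wed (+2)  2065: Thu (+1) ✓  2066: Fri (+1)
  2067: Sat (+1)  2068: Mon (+2)  2069: Tue (+1)  2070: Wed (+1)  … (12 more years) …
  2083: Fri (+1)  2084: Sun (+2)  2085: Mon (+1)  2086: Tue (+1)  2087: Wed (+1)
  2088: Fri (+2)  2089: Sat (+1)  2090: Sun (+1)  2091: Mon (+1)  2092: Wed (+2)
  2093: Thu (+1) ✓  2094: Fri (+1)  2095: Sat (+1)  2096: Mon (+2)
Thursday years: 2065, 2071, 2076, 2082, 2093 — 5 in total.

5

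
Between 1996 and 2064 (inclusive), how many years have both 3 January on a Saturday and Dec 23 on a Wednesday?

7

Check each year's weekday for 3 January and Dec 23:
  1996: Wed/Mon  1997: Fri/Tue  1998: Sat/Wed ✓  1999: Sun/Thu  2000: Mon/Sat  2001: Wed/Sun  2002: Thu/Mon  2003: Fri/Tue  2004: Sat/Thu  2005: Mon/Fri  2006: Tue/Sat  2007: Wed/Sun  2008: Thu/Tue  2009: Sat/Wed ✓  …(41 more)…  2051: Tue/Sat  2052: Wed/Mon  2053: Fri/Tue  2054: Sat/Wed ✓  2055: Sun/Thu  2056: Mon/Sat  2057: Wed/Sun  2058: Thu/Mon  2059: Fri/Tue  2060: Sat/Thu  2061: Mon/Fri  2062: Tue/Sat  2063: Wed/Sun  2064: Thu/Tue
Both conditions hold in: 1998, 2009, 2015, 2026, 2037, 2043, 2054 — 7.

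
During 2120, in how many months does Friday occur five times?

A month of length L has five Fridays iff its first Friday is on day ≤ L−28 (so day 1–3 in a 31-day month, 1–2 in a 30-day month, day 1 in a leap February).
Checking each month of 2120: Jan starts Mon (31d); Feb starts Thu (29d); Mar starts Fri (31d) ✓; Apr starts Mon (30d); May starts Wed (31d) ✓; Jun starts Sat (30d); Jul starts Mon (31d); Aug starts Thu (31d) ✓; Sep starts Sun (30d); Oct starts Tue (31d); Nov starts Fri (30d) ✓; Dec starts Sun (31d).
Five-Friday months: March, May, August, November → 4.

4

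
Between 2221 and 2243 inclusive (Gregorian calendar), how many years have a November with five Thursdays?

November has 30 days; it has five Thursdays when Thursday falls among the first (month-length − 28) days — i.e. when November 1 is one of Thursday/Wednesday.
November 1 by year: 2221:Thu✓ 2222:Fri 2223:Sat 2224:Mon 2225:Tue 2226:Wed✓ 2227:Thu✓ 2228:Sat 2229:Sun 2230:Mon 2231:Tue 2232:Thu✓ 2233:Fri 2234:Sat 2235:Sun 2236:Tue 2237:Wed✓ 2238:Thu✓ 2239:Fri 2240:Sun 2241:Mon 2242:Tue 2243:Wed✓
Years with five Thursdays: 2221, 2226, 2227, 2232, 2237, 2238, 2243 → 7.

7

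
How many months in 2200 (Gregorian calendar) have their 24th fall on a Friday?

Check the 24th of each month of 2200: Jan 24: Fri, Feb 24: Mon, Mar 24: Mon, Apr 24: Thu, May 24: Sat, Jun 24: Tue, Jul 24: Thu, Aug 24: Sun, Sep 24: Wed, Oct 24: Fri, Nov 24: Mon, Dec 24: Wed.
Friday occurs in January, October — 2 months.

2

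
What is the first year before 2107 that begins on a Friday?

Jan 1 advances by 2 weekdays after a leap year and by 1 after a common year.
2107: Jan 1 is Saturday.
2106: Friday
2106 begins on a Friday

2106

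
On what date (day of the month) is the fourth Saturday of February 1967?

25

February 1, 1967 is a Wednesday, so the first Saturday is the 4th.
The fourth Saturday is 4 + 21 = 25.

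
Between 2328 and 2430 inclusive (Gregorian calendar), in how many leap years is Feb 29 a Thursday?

4

Leap years in 2328–2430: 26 of them.
Feb 29 weekday advances by 5 (mod 7) from one leap year to the next four years later (or differs when a century non-leap intervenes).
Leap-day weekdays: 2328:Wed 2332:Mon 2336:Sat 2340:Thu✓ 2344:Tue 2348:Sun 2352:Fri 2356:Wed 2360:Mon 2364:Sat 2368:Thu✓ 2372:Tue 2376:Sun 2380:Fri 2384:Wed 2388:Mon 2392:Sat 2396:Thu✓ 2400:Tue 2404:Sun 2408:Fri 2412:Wed 2416:Mon 2420:Sat 2424:Thu✓ 2428:Tue
Thursday: 2340, 2368, 2396, 2424 → 4.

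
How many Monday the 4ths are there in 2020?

1

Check the 4th of each month of 2020: Jan 4: Sat, Feb 4: Tue, Mar 4: Wed, Apr 4: Sat, May 4: Mon, Jun 4: Thu, Jul 4: Sat, Aug 4: Tue, Sep 4: Fri, Oct 4: Sun, Nov 4: Wed, Dec 4: Fri.
Monday occurs in May — 1 month.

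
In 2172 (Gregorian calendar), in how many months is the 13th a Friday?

2

Check the 13th of each month of 2172: Jan 13: Mon, Feb 13: Thu, Mar 13: Fri, Apr 13: Mon, May 13: Wed, Jun 13: Sat, Jul 13: Mon, Aug 13: Thu, Sep 13: Sun, Oct 13: Tue, Nov 13: Fri, Dec 13: Sun.
Friday occurs in March, November — 2 months.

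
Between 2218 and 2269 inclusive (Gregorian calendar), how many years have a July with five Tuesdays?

July has 31 days; it has five Tuesdays when Tuesday falls among the first (month-length − 28) days — i.e. when July 1 is one of Tuesday/Monday/Sunday.
July 1 by year: 2218:Wed 2219:Thu 2220:Sat 2221:Sun✓ 2222:Mon✓ 2223:Tue✓ 2224:Thu 2225:Fri 2226:Sat 2227:Sun✓ 2228:Tue✓ 2229:Wed 2230:Thu 2231:Fri 2232:Sun✓ …(22 more)… 2255:Sun✓ 2256:Tue✓ 2257:Wed 2258:Thu 2259:Fri 2260:Sun✓ 2261:Mon✓ 2262:Tue✓ 2263:Wed 2264:Fri 2265:Sat 2266:Sun✓ 2267:Mon✓ 2268:Wed 2269:Thu
Years with five Tuesdays: 2221, 2222, 2223, 2227, 2228, 2232, 2233, 2234, 2238, 2239, 2244, 2245, 2249, 2250, 2251, 2255, 2256, 2260, 2261, 2262, 2266, 2267 → 22.

22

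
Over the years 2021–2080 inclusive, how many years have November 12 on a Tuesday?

Track November 12's weekday year by year (advancing +1, or +2 across a Feb 29):
  2021: Fri  2022: Sat (+1)  2023: Sun (+1)  2024: Tue (+2) ✓  2025: Wed (+1)
  2026: Thu (+1)  2027: Fri (+1)  2028: Sun (+2)  2029: Mon (+1)  2030: Tue (+1) ✓
  2031: Wed (+1)  2032: Fri (+2)  2033: Sat (+1)  2034: Sun (+1)  … (32 more years) …
  2067: Sat (+1)  2068: Mon (+2)  2069: Tue (+1) ✓  2070: Wed (+1)  2071: Thu (+1)
  2072: Sat (+2)  2073: Sun (+1)  2074: Mon (+1)  2075: Tue (+1) ✓  2076: Thu (+2)
  2077: Fri (+1)  2078: Sat (+1)  2079: Sun (+1)  2080: Tue (+2) ✓
Tuesday years: 2024, 2030, 2041, 2047, 2052, 2058, 2069, 2075, 2080 — 9 in total.

9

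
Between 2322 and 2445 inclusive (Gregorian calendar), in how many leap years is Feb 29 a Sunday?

Leap years in 2322–2445: 31 of them.
Feb 29 weekday advances by 5 (mod 7) from one leap year to the next four years later (or differs when a century non-leap intervenes).
Leap-day weekdays: 2324:Fri 2328:Wed 2332:Mon 2336:Sat 2340:Thu 2344:Tue 2348:Sun✓ 2352:Fri 2356:Wed 2360:Mon 2364:Sat 2368:Thu 2372:Tue …(5 more)… 2396:Thu 2400:Tue 2404:Sun✓ 2408:Fri 2412:Wed 2416:Mon 2420:Sat 2424:Thu 2428:Tue 2432:Sun✓ 2436:Fri 2440:Wed 2444:Mon
Sunday: 2348, 2376, 2404, 2432 → 4.

4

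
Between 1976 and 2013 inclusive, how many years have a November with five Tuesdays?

12

November has 30 days; it has five Tuesdays when Tuesday falls among the first (month-length − 28) days — i.e. when November 1 is one of Tuesday/Monday.
November 1 by year: 1976:Mon✓ 1977:Tue✓ 1978:Wed 1979:Thu 1980:Sat 1981:Sun 1982:Mon✓ 1983:Tue✓ 1984:Thu 1985:Fri 1986:Sat 1987:Sun 1988:Tue✓ 1989:Wed 1990:Thu …(8 more)… 1999:Mon✓ 2000:Wed 2001:Thu 2002:Fri 2003:Sat 2004:Mon✓ 2005:Tue✓ 2006:Wed 2007:Thu 2008:Sat 2009:Sun 2010:Mon✓ 2011:Tue✓ 2012:Thu 2013:Fri
Years with five Tuesdays: 1976, 1977, 1982, 1983, 1988, 1993, 1994, 1999, 2004, 2005, 2010, 2011 → 12.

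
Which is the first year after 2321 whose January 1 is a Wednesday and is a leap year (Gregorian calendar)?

Jan 1 advances by 2 weekdays after a leap year and by 1 after a common year.
2321: Jan 1 is Saturday.
2322: Sunday
2323: Monday
2324: Tuesday (leap)
2325: Thursday
2326: Friday
2327: Saturday
2328: Sunday (leap)
2329: Tuesday
2330: Wednesday
2331: Thursday
2332: Friday (leap)
2333: Sunday
2334: Monday
2335: Tuesday
2336: Wednesday (leap)
2336 begins on a Wednesday and is a leap year.

2336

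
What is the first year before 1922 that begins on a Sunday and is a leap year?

1888

Jan 1 advances by 2 weekdays after a leap year and by 1 after a common year.
1922: Jan 1 is Sunday.
1921: Saturday
1920: Thursday (leap)
1919: Wednesday
1918: Tuesday
1917: Monday
1916: Saturday (leap)
1915: Friday
1914: Thursday
1913: Wednesday
1912: Monday (leap)
1911: Sunday
1910: Saturday
1909: Friday
1908: Wednesday (leap)
1907: Tuesday
1906: Monday
1905: Sunday
1904: Friday (leap)
1903: Thursday
1902: Wednesday
1901: Tuesday
1900: Monday
1899: Sunday
1898: Saturday
1897: Friday
1896: Wednesday (leap)
1895: Tuesday
1894: Monday
1893: Sunday
1892: Friday (leap)
1891: Thursday
1890: Wednesday
1889: Tuesday
1888: Sunday (leap)
1888 begins on a Sunday and is a leap year.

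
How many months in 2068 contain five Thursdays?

4

A month of length L has five Thursdays iff its first Thursday is on day ≤ L−28 (so day 1–3 in a 31-day month, 1–2 in a 30-day month, day 1 in a leap February).
Checking each month of 2068: Jan starts Sun (31d); Feb starts Wed (29d); Mar starts Thu (31d) ✓; Apr starts Sun (30d); May starts Tue (31d) ✓; Jun starts Fri (30d); Jul starts Sun (31d); Aug starts Wed (31d) ✓; Sep starts Sat (30d); Oct starts Mon (31d); Nov starts Thu (30d) ✓; Dec starts Sat (31d).
Five-Thursday months: March, May, August, November → 4.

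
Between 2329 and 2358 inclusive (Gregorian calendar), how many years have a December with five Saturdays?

December has 31 days; it has five Saturdays when Saturday falls among the first (month-length − 28) days — i.e. when December 1 is one of Saturday/Friday/Thursday.
December 1 by year: 2329:Sun 2330:Mon 2331:Tue 2332:Thu✓ 2333:Fri✓ 2334:Sat✓ 2335:Sun 2336:Tue 2337:Wed 2338:Thu✓ 2339:Fri✓ 2340:Sun 2341:Mon 2342:Tue 2343:Wed 2344:Fri✓ 2345:Sat✓ 2346:Sun 2347:Mon 2348:Wed 2349:Thu✓ 2350:Fri✓ 2351:Sat✓ 2352:Mon 2353:Tue 2354:Wed 2355:Thu✓ 2356:Sat✓ 2357:Sun 2358:Mon
Years with five Saturdays: 2332, 2333, 2334, 2338, 2339, 2344, 2345, 2349, 2350, 2351, 2355, 2356 → 12.

12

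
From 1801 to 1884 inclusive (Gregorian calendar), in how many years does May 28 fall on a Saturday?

Track May 28's weekday year by year (advancing +1, or +2 across a Feb 29):
  1801: Thu  1802: Fri (+1)  1803: Sat (+1) ✓  1804: Mon (+2)  1805: Tue (+1)
  1806: Wed (+1)  1807: Thu (+1)  1808: Sat (+2) ✓  1809: Sun (+1)  1810: Mon (+1)
  1811: Tue (+1)  1812: Thu (+2)  1813: Fri (+1)  1814: Sat (+1) ✓  … (56 more years) …
  1871: Sun (+1)  1872: Tue (+2)  1873: Wed (+1)  1874: Thu (+1)  1875: Fri (+1)
  1876: Sun (+2)  1877: Mon (+1)  1878: Tue (+1)  1879: Wed (+1)  1880: Fri (+2)
  1881: Sat (+1) ✓  1882: Sun (+1)  1883: Mon (+1)  1884: Wed (+2)
Saturday years: 1803, 1808, 1814, 1825, 1831, 1836, 1842, 1853, 1859, 1864, 1870, 1881 — 12 in total.

12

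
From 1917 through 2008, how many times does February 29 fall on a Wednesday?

3

Leap years in 1917–2008: 23 of them.
Feb 29 weekday advances by 5 (mod 7) from one leap year to the next four years later (or differs when a century non-leap intervenes).
Leap-day weekdays: 1920:Sun 1924:Fri 1928:Wed✓ 1932:Mon 1936:Sat 1940:Thu 1944:Tue 1948:Sun 1952:Fri 1956:Wed✓ 1960:Mon 1964:Sat 1968:Thu 1972:Tue 1976:Sun 1980:Fri 1984:Wed✓ 1988:Mon 1992:Sat 1996:Thu 2000:Tue 2004:Sun 2008:Fri
Wednesday: 1928, 1956, 1984 → 3.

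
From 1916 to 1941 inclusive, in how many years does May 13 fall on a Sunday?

4

Track May 13's weekday year by year (advancing +1, or +2 across a Feb 29):
  1916: Sat  1917: Sun (+1) ✓  1918: Mon (+1)  1919: Tue (+1)  1920: Thu (+2)
  1921: Fri (+1)  1922: Sat (+1)  1923: Sun (+1) ✓  1924: Tue (+2)  1925: Wed (+1)
  1926: Thu (+1)  1927: Fri (+1)  1928: Sun (+2) ✓  1929: Mon (+1)  1930: Tue (+1)
  1931: Wed (+1)  1932: Fri (+2)  1933: Sat (+1)  1934: Sun (+1) ✓  1935: Mon (+1)
  1936: Wed (+2)  1937: Thu (+1)  1938: Fri (+1)  1939: Sat (+1)  1940: Mon (+2)
  1941: Tue (+1)
Sunday years: 1917, 1923, 1928, 1934 — 4 in total.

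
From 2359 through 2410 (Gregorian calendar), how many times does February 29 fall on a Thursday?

Leap years in 2359–2410: 13 of them.
Feb 29 weekday advances by 5 (mod 7) from one leap year to the next four years later (or differs when a century non-leap intervenes).
Leap-day weekdays: 2360:Mon 2364:Sat 2368:Thu✓ 2372:Tue 2376:Sun 2380:Fri 2384:Wed 2388:Mon 2392:Sat 2396:Thu✓ 2400:Tue 2404:Sun 2408:Fri
Thursday: 2368, 2396 → 2.

2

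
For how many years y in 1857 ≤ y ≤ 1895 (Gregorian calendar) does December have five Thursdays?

17

December has 31 days; it has five Thursdays when Thursday falls among the first (month-length − 28) days — i.e. when December 1 is one of Thursday/Wednesday/Tuesday.
December 1 by year: 1857:Tue✓ 1858:Wed✓ 1859:Thu✓ 1860:Sat 1861:Sun 1862:Mon 1863:Tue✓ 1864:Thu✓ 1865:Fri 1866:Sat 1867:Sun 1868:Tue✓ 1869:Wed✓ 1870:Thu✓ 1871:Fri …(9 more)… 1881:Thu✓ 1882:Fri 1883:Sat 1884:Mon 1885:Tue✓ 1886:Wed✓ 1887:Thu✓ 1888:Sat 1889:Sun 1890:Mon 1891:Tue✓ 1892:Thu✓ 1893:Fri 1894:Sat 1895:Sun
Years with five Thursdays: 1857, 1858, 1859, 1863, 1864, 1868, 1869, 1870, 1874, 1875, 1880, 1881, 1885, 1886, 1887, 1891, 1892 → 17.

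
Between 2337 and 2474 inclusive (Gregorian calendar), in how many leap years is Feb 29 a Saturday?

4

Leap years in 2337–2474: 34 of them.
Feb 29 weekday advances by 5 (mod 7) from one leap year to the next four years later (or differs when a century non-leap intervenes).
Leap-day weekdays: 2340:Thu 2344:Tue 2348:Sun 2352:Fri 2356:Wed 2360:Mon 2364:Sat✓ 2368:Thu 2372:Tue 2376:Sun 2380:Fri 2384:Wed 2388:Mon …(8 more)… 2424:Thu 2428:Tue 2432:Sun 2436:Fri 2440:Wed 2444:Mon 2448:Sat✓ 2452:Thu 2456:Tue 2460:Sun 2464:Fri 2468:Wed 2472:Mon
Saturday: 2364, 2392, 2420, 2448 → 4.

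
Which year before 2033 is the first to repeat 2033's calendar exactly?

2022

Two years share a calendar iff Jan 1 falls on the same weekday and both are leap or both are common. 2033: Jan 1 is Saturday, common year.
2032: Jan 1 Thursday, leap
2031: Jan 1 Wednesday, common
2030: Jan 1 Tuesday, common
2029: Jan 1 Monday, common
2028: Jan 1 Saturday, leap
2027: Jan 1 Friday, common
2026: Jan 1 Thursday, common
2025: Jan 1 Wednesday, common
2024: Jan 1 Monday, leap
2023: Jan 1 Sunday, common
2022: Jan 1 Saturday, common
2022 matches on both conditions.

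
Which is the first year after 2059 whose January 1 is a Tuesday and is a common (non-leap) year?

2069

Jan 1 advances by 2 weekdays after a leap year and by 1 after a common year.
2059: Jan 1 is Wednesday.
2060: Thursday (leap)
2061: Saturday
2062: Sunday
2063: Monday
2064: Tuesday (leap)
2065: Thursday
2066: Friday
2067: Saturday
2068: Sunday (leap)
2069: Tuesday
2069 begins on a Tuesday and is a common year.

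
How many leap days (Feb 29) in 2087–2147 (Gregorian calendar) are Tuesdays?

1

Leap years in 2087–2147: 14 of them.
Feb 29 weekday advances by 5 (mod 7) from one leap year to the next four years later (or differs when a century non-leap intervenes).
Leap-day weekdays: 2088:Sun 2092:Fri 2096:Wed 2104:Fri 2108:Wed 2112:Mon 2116:Sat 2120:Thu 2124:Tue✓ 2128:Sun 2132:Fri 2136:Wed 2140:Mon 2144:Sat
Tuesday: 2124 → 1.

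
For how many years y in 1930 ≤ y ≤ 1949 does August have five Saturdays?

9

August has 31 days; it has five Saturdays when Saturday falls among the first (month-length − 28) days — i.e. when August 1 is one of Saturday/Friday/Thursday.
August 1 by year: 1930:Fri✓ 1931:Sat✓ 1932:Mon 1933:Tue 1934:Wed 1935:Thu✓ 1936:Sat✓ 1937:Sun 1938:Mon 1939:Tue 1940:Thu✓ 1941:Fri✓ 1942:Sat✓ 1943:Sun 1944:Tue 1945:Wed 1946:Thu✓ 1947:Fri✓ 1948:Sun 1949:Mon
Years with five Saturdays: 1930, 1931, 1935, 1936, 1940, 1941, 1942, 1946, 1947 → 9.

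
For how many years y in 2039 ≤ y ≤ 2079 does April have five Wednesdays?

April has 30 days; it has five Wednesdays when Wednesday falls among the first (month-length − 28) days — i.e. when April 1 is one of Wednesday/Tuesday.
April 1 by year: 2039:Fri 2040:Sun 2041:Mon 2042:Tue✓ 2043:Wed✓ 2044:Fri 2045:Sat 2046:Sun 2047:Mon 2048:Wed✓ 2049:Thu 2050:Fri 2051:Sat 2052:Mon 2053:Tue✓ …(11 more)… 2065:Wed✓ 2066:Thu 2067:Fri 2068:Sun 2069:Mon 2070:Tue✓ 2071:Wed✓ 2072:Fri 2073:Sat 2074:Sun 2075:Mon 2076:Wed✓ 2077:Thu 2078:Fri 2079:Sat
Years with five Wednesdays: 2042, 2043, 2048, 2053, 2054, 2059, 2064, 2065, 2070, 2071, 2076 → 11.

11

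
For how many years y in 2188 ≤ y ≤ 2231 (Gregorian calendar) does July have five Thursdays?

July has 31 days; it has five Thursdays when Thursday falls among the first (month-length − 28) days — i.e. when July 1 is one of Thursday/Wednesday/Tuesday.
July 1 by year: 2188:Tue✓ 2189:Wed✓ 2190:Thu✓ 2191:Fri 2192:Sun 2193:Mon 2194:Tue✓ 2195:Wed✓ 2196:Fri 2197:Sat 2198:Sun 2199:Mon 2200:Tue✓ 2201:Wed✓ 2202:Thu✓ …(14 more)… 2217:Tue✓ 2218:Wed✓ 2219:Thu✓ 2220:Sat 2221:Sun 2222:Mon 2223:Tue✓ 2224:Thu✓ 2225:Fri 2226:Sat 2227:Sun 2228:Tue✓ 2229:Wed✓ 2230:Thu✓ 2231:Fri
Years with five Thursdays: 2188, 2189, 2190, 2194, 2195, 2200, 2201, 2202, 2206, 2207, 2212, 2213, 2217, 2218, 2219, 2223, 2224, 2228, 2229, 2230 → 20.

20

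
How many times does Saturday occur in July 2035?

4

July 2035 has 31 days and begins on Sunday.
The first Saturday is July 7.
Saturdays fall on 7, 14, 21, 28 — that's 4.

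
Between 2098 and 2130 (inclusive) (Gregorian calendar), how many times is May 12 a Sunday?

Track May 12's weekday year by year (advancing +1, or +2 across a Feb 29):
  2098: Mon  2099: Tue (+1)  2100: Wed (+1)  2101: Thu (+1)  2102: Fri (+1)
  2103: Sat (+1)  2104: Mon (+2)  2105: Tue (+1)  2106: Wed (+1)  2107: Thu (+1)
  2108: Sat (+2)  2109: Sun (+1) ✓  2110: Mon (+1)  2111: Tue (+1)  … (5 more years) …
  2117: Wed (+1)  2118: Thu (+1)  2119: Fri (+1)  2120: Sun (+2) ✓  2121: Mon (+1)
  2122: Tue (+1)  2123: Wed (+1)  2124: Fri (+2)  2125: Sat (+1)  2126: Sun (+1) ✓
  2127: Mon (+1)  2128: Wed (+2)  2129: Thu (+1)  2130: Fri (+1)
Sunday years: 2109, 2115, 2120, 2126 — 4 in total.

4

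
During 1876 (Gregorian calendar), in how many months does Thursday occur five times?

A month of length L has five Thursdays iff its first Thursday is on day ≤ L−28 (so day 1–3 in a 31-day month, 1–2 in a 30-day month, day 1 in a leap February).
Checking each month of 1876: Jan starts Sat (31d); Feb starts Tue (29d); Mar starts Wed (31d) ✓; Apr starts Sat (30d); May starts Mon (31d); Jun starts Thu (30d) ✓; Jul starts Sat (31d); Aug starts Tue (31d) ✓; Sep starts Fri (30d); Oct starts Sun (31d); Nov starts Wed (30d) ✓; Dec starts Fri (31d).
Five-Thursday months: March, June, August, November → 4.

4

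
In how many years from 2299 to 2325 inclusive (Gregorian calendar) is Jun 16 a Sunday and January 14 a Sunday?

Check each year's weekday for Jun 16 and January 14:
  2299: Fri/Sat  2300: Sat/Sun  2301: Sun/Mon  2302: Mon/Tue  2303: Tue/Wed  2304: Thu/Thu  2305: Fri/Sat  2306: Sat/Sun  2307: Sun/Mon  2308: Tue/Tue  2309: Wed/Thu  2310: Thu/Fri  2311: Fri/Sat  2312: Sun/Sun ✓  2313: Mon/Tue  2314: Tue/Wed  2315: Wed/Thu  2316: Fri/Fri  2317: Sat/Sun  2318: Sun/Mon  2319: Mon/Tue  2320: Wed/Wed  2321: Thu/Fri  2322: Fri/Sat  2323: Sat/Sun  2324: Mon/Mon  2325: Tue/Wed
Both conditions hold in: 2312 — 1.

1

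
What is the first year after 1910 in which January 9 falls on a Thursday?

1913

From one year to the next, a fixed date's weekday advances by 1, or by 2 when a Feb 29 lies between the two dates.
1910: January 9 is Sunday.
1911: Monday (+1)
1912: Tuesday (+1)
1913: Thursday (+2)
January 9 falls on a Thursday in 1913.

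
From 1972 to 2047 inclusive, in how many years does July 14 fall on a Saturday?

12

Track July 14's weekday year by year (advancing +1, or +2 across a Feb 29):
  1972: Fri  1973: Sat (+1) ✓  1974: Sun (+1)  1975: Mon (+1)  1976: Wed (+2)
  1977: Thu (+1)  1978: Fri (+1)  1979: Sat (+1) ✓  1980: Mon (+2)  1981: Tue (+1)
  1982: Wed (+1)  1983: Thu (+1)  1984: Sat (+2) ✓  1985: Sun (+1)  … (48 more years) …
  2034: Fri (+1)  2035: Sat (+1) ✓  2036: Mon (+2)  2037: Tue (+1)  2038: Wed (+1)
  2039: Thu (+1)  2040: Sat (+2) ✓  2041: Sun (+1)  2042: Mon (+1)  2043: Tue (+1)
  2044: Thu (+2)  2045: Fri (+1)  2046: Sat (+1) ✓  2047: Sun (+1)
Saturday years: 1973, 1979, 1984, 1990, 2001, 2007, 2012, 2018, 2029, 2035, 2040, 2046 — 12 in total.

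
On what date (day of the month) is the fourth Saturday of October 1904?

October 1, 1904 is a Saturday, so the first Saturday is the 1st.
The fourth Saturday is 1 + 21 = 22.

22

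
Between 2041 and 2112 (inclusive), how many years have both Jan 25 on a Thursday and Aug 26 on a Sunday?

Check each year's weekday for Jan 25 and Aug 26:
  2041: Fri/Mon  2042: Sat/Tue  2043: Sun/Wed  2044: Mon/Fri  2045: Wed/Sat  2046: Thu/Sun ✓  2047: Fri/Mon  2048: Sat/Wed  2049: Mon/Thu  2050: Tue/Fri  2051: Wed/Sat  2052: Thu/Mon  2053: Sat/Tue  2054: Sun/Wed  …(44 more)…  2099: Sun/Wed  2100: Mon/Thu  2101: Tue/Fri  2102: Wed/Sat  2103: Thu/Sun ✓  2104: Fri/Tue  2105: Sun/Wed  2106: Mon/Thu  2107: Tue/Fri  2108: Wed/Sun  2109: Fri/Mon  2110: Sat/Tue  2111: Sun/Wed  2112: Mon/Fri
Both conditions hold in: 2046, 2057, 2063, 2074, 2085, 2091, 2103 — 7.

7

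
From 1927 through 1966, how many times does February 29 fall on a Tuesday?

Leap years in 1927–1966: 10 of them.
Feb 29 weekday advances by 5 (mod 7) from one leap year to the next four years later (or differs when a century non-leap intervenes).
Leap-day weekdays: 1928:Wed 1932:Mon 1936:Sat 1940:Thu 1944:Tue✓ 1948:Sun 1952:Fri 1956:Wed 1960:Mon 1964:Sat
Tuesday: 1944 → 1.

1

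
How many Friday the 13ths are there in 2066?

1

Check the 13th of each month of 2066: Jan 13: Wed, Feb 13: Sat, Mar 13: Sat, Apr 13: Tue, May 13: Thu, Jun 13: Sun, Jul 13: Tue, Aug 13: Fri, Sep 13: Mon, Oct 13: Wed, Nov 13: Sat, Dec 13: Mon.
Friday occurs in August — 1 month.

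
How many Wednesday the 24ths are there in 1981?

Check the 24th of each month of 1981: Jan 24: Sat, Feb 24: Tue, Mar 24: Tue, Apr 24: Fri, May 24: Sun, Jun 24: Wed, Jul 24: Fri, Aug 24: Mon, Sep 24: Thu, Oct 24: Sat, Nov 24: Tue, Dec 24: Thu.
Wednesday occurs in June — 1 month.

1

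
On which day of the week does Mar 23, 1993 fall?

January 1, 1993 is a Friday.
March 23 is day 82 of the year, i.e. 81 days after Jan 1.
81 mod 7 = 4, so advance 4 weekdays from Friday: Tuesday.

Tuesday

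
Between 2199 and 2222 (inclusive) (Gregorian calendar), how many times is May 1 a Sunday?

3

Track May 1's weekday year by year (advancing +1, or +2 across a Feb 29):
  2199: Wed  2200: Thu (+1)  2201: Fri (+1)  2202: Sat (+1)  2203: Sun (+1) ✓
  2204: Tue (+2)  2205: Wed (+1)  2206: Thu (+1)  2207: Fri (+1)  2208: Sun (+2) ✓
  2209: Mon (+1)  2210: Tue (+1)  2211: Wed (+1)  2212: Fri (+2)  2213: Sat (+1)
  2214: Sun (+1) ✓  2215: Mon (+1)  2216: Wed (+2)  2217: Thu (+1)  2218: Fri (+1)
  2219: Sat (+1)  2220: Mon (+2)  2221: Tue (+1)  2222: Wed (+1)
Sunday years: 2203, 2208, 2214 — 3 in total.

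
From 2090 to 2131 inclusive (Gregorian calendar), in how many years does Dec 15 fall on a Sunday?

5

Track Dec 15's weekday year by year (advancing +1, or +2 across a Feb 29):
  2090: Fri  2091: Sat (+1)  2092: Mon (+2)  2093: Tue (+1)  2094: Wed (+1)
  2095: Thu (+1)  2096: Sat (+2)  2097: Sun (+1) ✓  2098: Mon (+1)  2099: Tue (+1)
  2100: Wed (+1)  2101: Thu (+1)  2102: Fri (+1)  2103: Sat (+1)  … (14 more years) …
  2118: Thu (+1)  2119: Fri (+1)  2120: Sun (+2) ✓  2121: Mon (+1)  2122: Tue (+1)
  2123: Wed (+1)  2124: Fri (+2)  2125: Sat (+1)  2126: Sun (+1) ✓  2127: Mon (+1)
  2128: Wed (+2)  2129: Thu (+1)  2130: Fri (+1)  2131: Sat (+1)
Sunday years: 2097, 2109, 2115, 2120, 2126 — 5 in total.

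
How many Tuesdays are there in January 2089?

January 2089 has 31 days and begins on Saturday.
The first Tuesday is January 4.
Tuesdays fall on 4, 11, 18, 25 — that's 4.

4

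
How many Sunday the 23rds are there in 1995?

2

Check the 23rd of each month of 1995: Jan 23: Mon, Feb 23: Thu, Mar 23: Thu, Apr 23: Sun, May 23: Tue, Jun 23: Fri, Jul 23: Sun, Aug 23: Wed, Sep 23: Sat, Oct 23: Mon, Nov 23: Thu, Dec 23: Sat.
Sunday occurs in April, July — 2 months.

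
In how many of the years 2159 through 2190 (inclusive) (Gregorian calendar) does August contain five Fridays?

August has 31 days; it has five Fridays when Friday falls among the first (month-length − 28) days — i.e. when August 1 is one of Friday/Thursday/Wednesday.
August 1 by year: 2159:Wed✓ 2160:Fri✓ 2161:Sat 2162:Sun 2163:Mon 2164:Wed✓ 2165:Thu✓ 2166:Fri✓ 2167:Sat 2168:Mon 2169:Tue 2170:Wed✓ 2171:Thu✓ 2172:Sat 2173:Sun 2174:Mon 2175:Tue 2176:Thu✓ 2177:Fri✓ 2178:Sat 2179:Sun 2180:Tue 2181:Wed✓ 2182:Thu✓ 2183:Fri✓ 2184:Sun 2185:Mon 2186:Tue 2187:Wed✓ 2188:Fri✓ 2189:Sat 2190:Sun
Years with five Fridays: 2159, 2160, 2164, 2165, 2166, 2170, 2171, 2176, 2177, 2181, 2182, 2183, 2187, 2188 → 14.

14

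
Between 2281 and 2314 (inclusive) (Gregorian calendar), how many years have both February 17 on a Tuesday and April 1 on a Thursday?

0

Check each year's weekday for February 17 and April 1:
  2281: Thu/Fri  2282: Fri/Sat  2283: Sat/Sun  2284: Sun/Tue  2285: Tue/Wed  2286: Wed/Thu  2287: Thu/Fri  2288: Fri/Sun  2289: Sun/Mon  2290: Mon/Tue  2291: Tue/Wed  2292: Wed/Fri  2293: Fri/Sat  2294: Sat/Sun  …(6 more)…  2301: Sun/Mon  2302: Mon/Tue  2303: Tue/Wed  2304: Wed/Fri  2305: Fri/Sat  2306: Sat/Sun  2307: Sun/Mon  2308: Mon/Wed  2309: Wed/Thu  2310: Thu/Fri  2311: Fri/Sat  2312: Sat/Mon  2313: Mon/Tue  2314: Tue/Wed
Both conditions hold in: no year — 0.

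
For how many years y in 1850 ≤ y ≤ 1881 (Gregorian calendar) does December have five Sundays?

13

December has 31 days; it has five Sundays when Sunday falls among the first (month-length − 28) days — i.e. when December 1 is one of Sunday/Saturday/Friday.
December 1 by year: 1850:Sun✓ 1851:Mon 1852:Wed 1853:Thu 1854:Fri✓ 1855:Sat✓ 1856:Mon 1857:Tue 1858:Wed 1859:Thu 1860:Sat✓ 1861:Sun✓ 1862:Mon 1863:Tue 1864:Thu 1865:Fri✓ 1866:Sat✓ 1867:Sun✓ 1868:Tue 1869:Wed 1870:Thu 1871:Fri✓ 1872:Sun✓ 1873:Mon 1874:Tue 1875:Wed 1876:Fri✓ 1877:Sat✓ 1878:Sun✓ 1879:Mon 1880:Wed 1881:Thu
Years with five Sundays: 1850, 1854, 1855, 1860, 1861, 1865, 1866, 1867, 1871, 1872, 1876, 1877, 1878 → 13.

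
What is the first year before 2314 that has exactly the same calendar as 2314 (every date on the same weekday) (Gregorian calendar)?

Two years share a calendar iff Jan 1 falls on the same weekday and both are leap or both are common. 2314: Jan 1 is Thursday, common year.
2313: Jan 1 Wednesday, common
2312: Jan 1 Monday, leap
2311: Jan 1 Sunday, common
2310: Jan 1 Saturday, common
2309: Jan 1 Friday, common
2308: Jan 1 Wednesday, leap
2307: Jan 1 Tuesday, common
2306: Jan 1 Monday, common
2305: Jan 1 Sunday, common
2304: Jan 1 Friday, leap
2303: Jan 1 Thursday, common
2303 matches on both conditions.

2303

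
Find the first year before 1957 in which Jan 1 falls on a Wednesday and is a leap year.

Jan 1 advances by 2 weekdays after a leap year and by 1 after a common year.
1957: Jan 1 is Tuesday.
1956: Sunday (leap)
1955: Saturday
1954: Friday
1953: Thursday
1952: Tuesday (leap)
1951: Monday
1950: Sunday
1949: Saturday
1948: Thursday (leap)
1947: Wednesday
1946: Tuesday
1945: Monday
1944: Saturday (leap)
1943: Friday
1942: Thursday
1941: Wednesday
1940: Monday (leap)
1939: Sunday
1938: Saturday
1937: Friday
1936: Wednesday (leap)
1936 begins on a Wednesday and is a leap year.

1936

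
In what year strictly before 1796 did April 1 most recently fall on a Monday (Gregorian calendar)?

From one year to the next, a fixed date's weekday advances by 1, or by 2 when a Feb 29 lies between the two dates.
1796: April 1 is Friday.
1795: Wednesday (−2)
1794: Tuesday (−1)
1793: Monday (−1)
April 1 falls on a Monday in 1793.

1793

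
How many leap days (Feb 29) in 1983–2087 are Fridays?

Leap years in 1983–2087: 26 of them.
Feb 29 weekday advances by 5 (mod 7) from one leap year to the next four years later (or differs when a century non-leap intervenes).
Leap-day weekdays: 1984:Wed 1988:Mon 1992:Sat 1996:Thu 2000:Tue 2004:Sun 2008:Fri✓ 2012:Wed 2016:Mon 2020:Sat 2024:Thu 2028:Tue 2032:Sun 2036:Fri✓ 2040:Wed 2044:Mon 2048:Sat 2052:Thu 2056:Tue 2060:Sun 2064:Fri✓ 2068:Wed 2072:Mon 2076:Sat 2080:Thu 2084:Tue
Friday: 2008, 2036, 2064 → 3.

3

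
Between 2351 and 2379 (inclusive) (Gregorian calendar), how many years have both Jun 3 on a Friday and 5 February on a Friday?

Check each year's weekday for Jun 3 and 5 February:
  2351: Sun/Mon  2352: Tue/Tue  2353: Wed/Thu  2354: Thu/Fri  2355: Fri/Sat  2356: Sun/Sun  2357: Mon/Tue  2358: Tue/Wed  2359: Wed/Thu  2360: Fri/Fri ✓  2361: Sat/Sun  2362: Sun/Mon  2363: Mon/Tue  2364: Wed/Wed  2365: Thu/Fri  2366: Fri/Sat  2367: Sat/Sun  2368: Mon/Mon  2369: Tue/Wed  2370: Wed/Thu  2371: Thu/Fri  2372: Sat/Sat  2373: Sun/Mon  2374: Mon/Tue  2375: Tue/Wed  2376: Thu/Thu  2377: Fri/Sat  2378: Sat/Sun  2379: Sun/Mon
Both conditions hold in: 2360 — 1.

1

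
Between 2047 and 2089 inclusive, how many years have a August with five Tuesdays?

19

August has 31 days; it has five Tuesdays when Tuesday falls among the first (month-length − 28) days — i.e. when August 1 is one of Tuesday/Monday/Sunday.
August 1 by year: 2047:Thu 2048:Sat 2049:Sun✓ 2050:Mon✓ 2051:Tue✓ 2052:Thu 2053:Fri 2054:Sat 2055:Sun✓ 2056:Tue✓ 2057:Wed 2058:Thu 2059:Fri 2060:Sun✓ 2061:Mon✓ …(13 more)… 2075:Thu 2076:Sat 2077:Sun✓ 2078:Mon✓ 2079:Tue✓ 2080:Thu 2081:Fri 2082:Sat 2083:Sun✓ 2084:Tue✓ 2085:Wed 2086:Thu 2087:Fri 2088:Sun✓ 2089:Mon✓
Years with five Tuesdays: 2049, 2050, 2051, 2055, 2056, 2060, 2061, 2062, 2066, 2067, 2072, 2073, 2077, 2078, 2079, 2083, 2084, 2088, 2089 → 19.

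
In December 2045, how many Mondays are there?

December 2045 has 31 days and begins on Friday.
The first Monday is December 4.
Mondays fall on 4, 11, 18, 25 — that's 4.

4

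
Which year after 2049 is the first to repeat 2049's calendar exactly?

Two years share a calendar iff Jan 1 falls on the same weekday and both are leap or both are common. 2049: Jan 1 is Friday, common year.
2050: Jan 1 Saturday, common
2051: Jan 1 Sunday, common
2052: Jan 1 Monday, leap
2053: Jan 1 Wednesday, common
2054: Jan 1 Thursday, common
2055: Jan 1 Friday, common
2055 matches on both conditions.

2055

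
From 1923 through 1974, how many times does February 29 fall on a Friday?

Leap years in 1923–1974: 13 of them.
Feb 29 weekday advances by 5 (mod 7) from one leap year to the next four years later (or differs when a century non-leap intervenes).
Leap-day weekdays: 1924:Fri✓ 1928:Wed 1932:Mon 1936:Sat 1940:Thu 1944:Tue 1948:Sun 1952:Fri✓ 1956:Wed 1960:Mon 1964:Sat 1968:Thu 1972:Tue
Friday: 1924, 1952 → 2.

2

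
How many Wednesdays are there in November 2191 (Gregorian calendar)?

5

November 2191 has 30 days and begins on Tuesday.
The first Wednesday is November 2.
Wednesdays fall on 2, 9, 16, 23, 30 — that's 5.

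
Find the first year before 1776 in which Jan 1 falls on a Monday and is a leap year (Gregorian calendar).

Jan 1 advances by 2 weekdays after a leap year and by 1 after a common year.
1776: Jan 1 is Monday (leap).
1775: Sunday
1774: Saturday
1773: Friday
1772: Wednesday (leap)
1771: Tuesday
1770: Monday
1769: Sunday
1768: Friday (leap)
1767: Thursday
1766: Wednesday
1765: Tuesday
1764: Sunday (leap)
1763: Saturday
1762: Friday
1761: Thursday
1760: Tuesday (leap)
1759: Monday
1758: Sunday
1757: Saturday
1756: Thursday (leap)
1755: Wednesday
1754: Tuesday
1753: Monday
1752: Saturday (leap)
1751: Friday
1750: Thursday
1749: Wednesday
1748: Monday (leap)
1748 begins on a Monday and is a leap year.

1748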